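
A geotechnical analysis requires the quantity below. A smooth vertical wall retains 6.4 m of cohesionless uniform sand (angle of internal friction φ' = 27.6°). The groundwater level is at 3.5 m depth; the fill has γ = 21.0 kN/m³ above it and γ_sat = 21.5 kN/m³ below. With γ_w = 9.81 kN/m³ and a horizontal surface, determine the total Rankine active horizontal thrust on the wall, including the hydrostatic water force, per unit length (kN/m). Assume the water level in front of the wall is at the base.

K_a = tan²(45° − φ/2) = 0.3668.
γ' = 21.5 − 9.81 = 11.69 kN/m³. Depth below WT = 2.9 m.
σ'_h at WT = K_a γ d_w = 26.96 kPa; at base = 26.96 + K_a γ' × 2.9 = 39.39 kPa.
P₁ (0–3.5 m) = ½×26.96×3.5 = 47.18. P₂ (3.5–6.4 m) = ½(26.96+39.39)×2.9 = 96.21.
P_w = ½ γ_w h₂² = 0.5×9.81×2.9² = 41.25. Total = 47.18+96.21+41.25 = 184.6 kN/m.

185 kN/m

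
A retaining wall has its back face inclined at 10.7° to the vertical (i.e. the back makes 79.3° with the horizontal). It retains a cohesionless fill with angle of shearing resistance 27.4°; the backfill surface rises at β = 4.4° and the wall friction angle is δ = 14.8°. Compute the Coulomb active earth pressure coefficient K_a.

K_a = sin²(α+φ) / [sin²α · sin(α−δ) · (1 + √{sin(φ+δ)sin(φ−β) / (sin(α−δ)sin(α+β))})²].
With α = 79.3°, φ = 27.4°, δ = 14.8°, β = 4.4°: K_a = 0.4434.

0.443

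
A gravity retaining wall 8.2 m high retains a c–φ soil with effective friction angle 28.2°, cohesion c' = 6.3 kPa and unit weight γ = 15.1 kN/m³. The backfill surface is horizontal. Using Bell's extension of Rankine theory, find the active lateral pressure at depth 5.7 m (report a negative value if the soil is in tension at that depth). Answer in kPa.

K_a = (1 − sin φ)/(1 + sin φ) = 0.3582.
σ_a = K_a γ z − 2c√K_a = 0.3582×15.1×5.7 − 2×6.3×0.5985 = 23.29 kPa.

23.3 kPa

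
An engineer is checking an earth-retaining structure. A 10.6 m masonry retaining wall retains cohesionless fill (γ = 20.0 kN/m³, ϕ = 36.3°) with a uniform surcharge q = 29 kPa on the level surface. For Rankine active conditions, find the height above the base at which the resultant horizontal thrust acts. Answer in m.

3.91 m

K_a = 0.2563.
Triangular part P₁ = ½K_aγH² = 287.9 at H/3 = 3.533 m; rectangular part P₂ = K_a q H = 78.78 at H/2 = 5.300 m.
ȳ = (P₁·3.533 + P₂·5.300)/(P₁+P₂) = 3.913 m.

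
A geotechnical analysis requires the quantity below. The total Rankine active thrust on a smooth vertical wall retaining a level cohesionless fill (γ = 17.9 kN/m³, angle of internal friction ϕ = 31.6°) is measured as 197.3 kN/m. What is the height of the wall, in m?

K_a = 0.3123. P_a = ½ K_a γ H² ⇒ H = √(2P_a/(K_a γ)).
H = √(2×197.3/(0.3123×17.9)) = 8.401 m.

8.40 m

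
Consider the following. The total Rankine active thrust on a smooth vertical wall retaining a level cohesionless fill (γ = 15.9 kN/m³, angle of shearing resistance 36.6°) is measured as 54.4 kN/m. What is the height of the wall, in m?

5.20 m

K_a = 0.2530. P_a = ½ K_a γ H² ⇒ H = √(2P_a/(K_a γ)).
H = √(2×54.4/(0.2530×15.9)) = 5.201 m.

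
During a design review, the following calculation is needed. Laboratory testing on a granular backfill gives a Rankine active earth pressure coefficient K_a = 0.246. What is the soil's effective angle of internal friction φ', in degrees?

K_a = tan²(45° − φ/2) ⇒ 45° − φ/2 = arctan(√0.246) = 26.38°.
φ = 2(45° − 26.38°) = 37.24°.

37.2°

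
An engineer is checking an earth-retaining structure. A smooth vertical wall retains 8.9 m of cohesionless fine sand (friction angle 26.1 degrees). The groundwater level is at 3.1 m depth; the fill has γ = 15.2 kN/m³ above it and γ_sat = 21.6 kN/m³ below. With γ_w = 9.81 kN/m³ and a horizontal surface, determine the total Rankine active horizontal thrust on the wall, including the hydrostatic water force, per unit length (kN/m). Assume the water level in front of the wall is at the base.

K_a = tan²(45° − φ/2) = 0.3889.
γ' = 21.6 − 9.81 = 11.79 kN/m³. Depth below WT = 5.8 m.
σ'_h at WT = K_a γ d_w = 18.33 kPa; at base = 18.33 + K_a γ' × 5.8 = 44.92 kPa.
P₁ (0–3.1 m) = ½×18.33×3.1 = 28.41. P₂ (3.1–8.9 m) = ½(18.33+44.92)×5.8 = 183.4.
P_w = ½ γ_w h₂² = 0.5×9.81×5.8² = 165.0. Total = 28.41+183.4+165.0 = 376.8 kN/m.

377 kN/m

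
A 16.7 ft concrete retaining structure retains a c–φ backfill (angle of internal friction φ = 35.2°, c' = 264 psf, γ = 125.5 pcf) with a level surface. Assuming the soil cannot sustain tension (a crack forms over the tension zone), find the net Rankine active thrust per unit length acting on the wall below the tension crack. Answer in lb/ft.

1240 lb/ft

K_a = 0.2687; √K_a = 0.5184.
Tension-crack depth z_c = 2c/(γ√K_a) = 2×264/(125.5×0.5184) = 8.116 ft.
σ_a at base = K_a γ H − 2c√K_a = 0.2687×125.5×16.7 − 2×264×0.5184 = 289.4 psf.
P_a = ½ × 289.4 × (H − z_c) = 0.5×289.4×8.584 = 1242 lb/ft.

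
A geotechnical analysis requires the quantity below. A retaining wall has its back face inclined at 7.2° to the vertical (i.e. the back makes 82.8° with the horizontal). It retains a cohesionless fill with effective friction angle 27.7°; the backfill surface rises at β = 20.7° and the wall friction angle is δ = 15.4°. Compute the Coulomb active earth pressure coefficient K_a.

0.567

K_a = sin²(α+φ) / [sin²α · sin(α−δ) · (1 + √{sin(φ+δ)sin(φ−β) / (sin(α−δ)sin(α+β))})²].
With α = 82.8°, φ = 27.7°, δ = 15.4°, β = 20.7°: K_a = 0.5673.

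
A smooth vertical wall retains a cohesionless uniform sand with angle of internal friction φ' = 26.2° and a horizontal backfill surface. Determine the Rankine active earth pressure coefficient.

K_a = tan²(45° − φ/2) = tan²(31.90°) = 0.3874.

0.387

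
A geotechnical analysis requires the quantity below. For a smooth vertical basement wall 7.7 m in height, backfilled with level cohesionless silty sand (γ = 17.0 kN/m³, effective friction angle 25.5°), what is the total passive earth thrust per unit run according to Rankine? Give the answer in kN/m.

K_p = tan²(45° + φ/2) = 2.512.
P_p = ½ K_p γ H² = 0.5 × 2.512 × 17.0 × 7.7² = 1266 kN/m.

1270 kN/m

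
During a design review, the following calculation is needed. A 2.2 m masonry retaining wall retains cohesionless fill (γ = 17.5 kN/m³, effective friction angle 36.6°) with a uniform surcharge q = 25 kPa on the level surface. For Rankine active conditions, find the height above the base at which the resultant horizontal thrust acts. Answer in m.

K_a = 0.2530.
Triangular part P₁ = ½K_aγH² = 10.71 at H/3 = 0.7333 m; rectangular part P₂ = K_a q H = 13.91 at H/2 = 1.100 m.
ȳ = (P₁·0.7333 + P₂·1.100)/(P₁+P₂) = 0.9405 m.

0.940 m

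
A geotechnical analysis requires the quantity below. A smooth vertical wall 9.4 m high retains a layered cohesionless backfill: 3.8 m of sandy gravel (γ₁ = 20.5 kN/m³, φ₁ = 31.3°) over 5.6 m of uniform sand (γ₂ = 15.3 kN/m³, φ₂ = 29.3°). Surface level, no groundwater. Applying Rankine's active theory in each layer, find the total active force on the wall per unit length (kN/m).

279 kN/m

K_a1 = tan²(45°−31.3°/2) = 0.3162; K_a2 = tan²(45°−29.3°/2) = 0.3428.
Layer 1: σ at base = K_a1 γ₁ h₁ = 24.63 kPa; P₁ = ½×24.63×3.8 = 46.80.
Layer 2: σ_v at top = γ₁h₁ = 77.90; σ_h top = K_a2×77.90 = 26.71; σ_h base = K_a2×(77.90+15.3×5.6) = 56.08.
P₂ = ½(26.71+56.08)×5.6 = 231.8. Total P_a = 46.80+231.8 = 278.6 kN/m.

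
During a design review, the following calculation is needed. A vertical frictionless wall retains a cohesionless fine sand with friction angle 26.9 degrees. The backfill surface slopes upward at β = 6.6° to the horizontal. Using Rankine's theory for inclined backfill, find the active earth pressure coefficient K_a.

K_a = cos β · (cos β − √(cos²β − cos²φ)) / (cos β + √(cos²β − cos²φ)).
cos β = 0.9934, cos φ = 0.8918, √(cos²β − cos²φ) = 0.4376.
K_a = 0.9934 × (0.9934 − 0.4376)/(0.9934 + 0.4376) = 0.3858.

0.386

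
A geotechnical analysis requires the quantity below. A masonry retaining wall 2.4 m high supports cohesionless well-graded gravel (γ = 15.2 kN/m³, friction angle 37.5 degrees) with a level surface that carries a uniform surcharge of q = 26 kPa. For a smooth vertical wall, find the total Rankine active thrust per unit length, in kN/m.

25.8 kN/m

K_a = tan²(45° − φ/2) = 0.2432.
Soil triangle: ½ K_a γ H² = 0.5×0.2432×15.2×2.4² = 10.65 kN/m.
Surcharge rectangle: K_a q H = 0.2432×26×2.4 = 15.18 kN/m.
Total = 10.65 + 15.18 = 25.82 kN/m.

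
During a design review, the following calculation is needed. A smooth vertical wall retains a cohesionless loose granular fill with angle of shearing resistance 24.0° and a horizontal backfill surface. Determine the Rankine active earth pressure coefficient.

K_a = (1 − sin φ)/(1 + sin φ) = (1 − sin 24.0°)/(1 + sin 24.0°) = 0.4217.

0.422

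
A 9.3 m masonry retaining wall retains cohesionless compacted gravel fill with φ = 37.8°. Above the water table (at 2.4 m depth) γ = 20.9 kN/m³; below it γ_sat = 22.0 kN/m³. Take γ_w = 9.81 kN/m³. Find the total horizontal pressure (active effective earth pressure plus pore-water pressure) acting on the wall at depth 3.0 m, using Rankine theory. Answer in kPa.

19.7 kPa

K_a = (1 − sin φ)/(1 + sin φ) = 0.2400.
γ' = 22.0 − 9.81 = 12.19 kN/m³.
Effective vertical stress at 3.0 m: σ'_v = 20.9×2.4 + 12.19×0.600 = 57.47 kPa.
σ'_h = K_a σ'_v = 0.2400 × 57.47 = 13.79 kPa; u = γ_w × 0.600 = 5.886 kPa.
Total σ_h = 13.79 + 5.886 = 19.68 kPa.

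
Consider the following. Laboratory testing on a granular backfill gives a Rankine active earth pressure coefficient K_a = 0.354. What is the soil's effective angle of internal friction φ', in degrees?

K_a = tan²(45° − φ/2) ⇒ 45° − φ/2 = arctan(√0.354) = 30.75°.
φ = 2(45° − 30.75°) = 28.50°.

28.5°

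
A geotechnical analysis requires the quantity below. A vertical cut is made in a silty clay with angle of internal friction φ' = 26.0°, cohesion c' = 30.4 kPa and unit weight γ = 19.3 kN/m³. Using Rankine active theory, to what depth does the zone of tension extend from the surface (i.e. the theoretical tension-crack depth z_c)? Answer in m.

K_a = tan²(45° − 26.0°/2) = 0.3905; √K_a = 0.6249.
The active pressure is zero where K_a γ z = 2c√K_a, so z_c = 2c/(γ√K_a) = 2×30.4/(19.3×0.6249) = 5.041 m.

5.04 m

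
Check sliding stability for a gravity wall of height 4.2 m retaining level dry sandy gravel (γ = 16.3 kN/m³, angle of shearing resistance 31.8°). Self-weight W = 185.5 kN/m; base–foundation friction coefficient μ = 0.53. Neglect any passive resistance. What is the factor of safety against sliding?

K_a = tan²(45° − 31.8°/2) = 0.3098.
P_a = ½K_aγH² = 0.5×0.3098×16.3×4.2² = 44.54 kN/m, acting at H/3 = 1.400 m above the base.
FS_sliding = μW / P_a = 0.53×185.5 / 44.54 = 2.207.

2.21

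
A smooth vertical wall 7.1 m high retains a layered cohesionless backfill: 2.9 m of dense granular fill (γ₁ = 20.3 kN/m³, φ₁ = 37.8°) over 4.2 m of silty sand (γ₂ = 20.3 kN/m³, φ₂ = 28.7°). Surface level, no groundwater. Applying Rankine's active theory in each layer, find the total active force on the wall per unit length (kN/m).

170 kN/m

K_a1 = tan²(45°−37.8°/2) = 0.2400; K_a2 = tan²(45°−28.7°/2) = 0.3511.
Layer 1: σ at base = K_a1 γ₁ h₁ = 14.13 kPa; P₁ = ½×14.13×2.9 = 20.49.
Layer 2: σ_v at top = γ₁h₁ = 58.87; σ_h top = K_a2×58.87 = 20.67; σ_h base = K_a2×(58.87+20.3×4.2) = 50.61.
P₂ = ½(20.67+50.61)×4.2 = 149.7. Total P_a = 20.49+149.7 = 170.2 kN/m.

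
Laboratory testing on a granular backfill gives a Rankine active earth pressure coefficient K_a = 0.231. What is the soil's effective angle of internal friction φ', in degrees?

38.7°

K_a = tan²(45° − φ/2) ⇒ 45° − φ/2 = arctan(√0.231) = 25.67°.
φ = 2(45° − 25.67°) = 38.66°.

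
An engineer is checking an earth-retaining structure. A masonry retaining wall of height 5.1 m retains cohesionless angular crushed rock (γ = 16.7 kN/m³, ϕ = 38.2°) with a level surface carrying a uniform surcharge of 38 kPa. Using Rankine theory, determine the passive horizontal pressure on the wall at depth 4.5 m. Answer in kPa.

480 kPa

K_p = (1 + sin φ)/(1 − sin φ) = 4.241.
σ_v = γz + q = 16.7 × 4.5 + 38 = 113.1 kPa.
σ_h = K_p σ_v = 4.241 × 113.1 = 479.9 kPa.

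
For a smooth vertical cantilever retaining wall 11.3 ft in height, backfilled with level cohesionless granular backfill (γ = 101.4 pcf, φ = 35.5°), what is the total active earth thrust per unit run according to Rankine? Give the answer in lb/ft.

1720 lb/ft

K_a = tan²(45° − φ/2) = 0.2653.
P_a = ½ K_a γ H² = 0.5 × 0.2653 × 101.4 × 11.3² = 1717 lb/ft.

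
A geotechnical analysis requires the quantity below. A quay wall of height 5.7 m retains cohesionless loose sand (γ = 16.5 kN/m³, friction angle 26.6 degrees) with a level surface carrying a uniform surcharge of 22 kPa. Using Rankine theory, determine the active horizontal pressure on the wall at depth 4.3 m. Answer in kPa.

35.5 kPa

K_a = (1 − sin φ)/(1 + sin φ) = 0.3814.
σ_v = γz + q = 16.5 × 4.3 + 22 = 92.95 kPa.
σ_h = K_a σ_v = 0.3814 × 92.95 = 35.46 kPa.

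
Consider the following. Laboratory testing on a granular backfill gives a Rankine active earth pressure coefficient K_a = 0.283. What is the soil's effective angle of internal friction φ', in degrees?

K_a = tan²(45° − φ/2) ⇒ 45° − φ/2 = arctan(√0.283) = 28.01°.
φ = 2(45° − 28.01°) = 33.98°.

34.0°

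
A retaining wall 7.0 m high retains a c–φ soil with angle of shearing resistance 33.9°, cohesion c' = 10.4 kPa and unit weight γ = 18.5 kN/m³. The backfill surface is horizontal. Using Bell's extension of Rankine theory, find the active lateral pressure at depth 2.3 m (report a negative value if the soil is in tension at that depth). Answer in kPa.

0.997 kPa

K_a = (1 − sin φ)/(1 + sin φ) = 0.2839.
σ_a = K_a γ z − 2c√K_a = 0.2839×18.5×2.3 − 2×10.4×0.5328 = 0.9974 kPa.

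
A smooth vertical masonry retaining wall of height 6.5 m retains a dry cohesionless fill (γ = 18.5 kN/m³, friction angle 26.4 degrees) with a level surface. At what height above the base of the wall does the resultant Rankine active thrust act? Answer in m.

2.17 m

K_a = 0.3844.
The pressure distribution is triangular, so the resultant acts at H/3 above the base = 6.5/3 = 2.167 m.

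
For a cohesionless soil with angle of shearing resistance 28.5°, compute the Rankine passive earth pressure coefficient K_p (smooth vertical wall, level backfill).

2.83

K_p = (1 + sin φ)/(1 − sin φ) = tan²(45° + 28.5°/2) = 2.825.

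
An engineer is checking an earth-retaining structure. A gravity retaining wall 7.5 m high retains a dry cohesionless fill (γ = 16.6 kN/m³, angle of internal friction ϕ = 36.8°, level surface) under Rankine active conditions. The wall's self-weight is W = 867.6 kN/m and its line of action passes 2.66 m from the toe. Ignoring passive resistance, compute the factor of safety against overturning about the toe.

K_a = tan²(45° − 36.8°/2) = 0.2508.
P_a = ½K_aγH² = 0.5×0.2508×16.6×7.5² = 117.1 kN/m, acting at H/3 = 2.500 m above the base.
Overturning moment M_o = P_a × H/3 = 117.1 × 2.500 = 292.7.
Resisting moment M_r = W × 2.66 = 867.6 × 2.66 = 2308.
FS_overturning = M_r/M_o = 2308/292.7 = 7.885.

7.88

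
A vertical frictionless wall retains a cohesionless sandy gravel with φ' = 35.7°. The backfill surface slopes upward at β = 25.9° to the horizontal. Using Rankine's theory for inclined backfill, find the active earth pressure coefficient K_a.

K_a = cos β · (cos β − √(cos²β − cos²φ)) / (cos β + √(cos²β − cos²φ)).
cos β = 0.8996, cos φ = 0.8121, √(cos²β − cos²φ) = 0.3869.
K_a = 0.8996 × (0.8996 − 0.3869)/(0.8996 + 0.3869) = 0.3584.

0.358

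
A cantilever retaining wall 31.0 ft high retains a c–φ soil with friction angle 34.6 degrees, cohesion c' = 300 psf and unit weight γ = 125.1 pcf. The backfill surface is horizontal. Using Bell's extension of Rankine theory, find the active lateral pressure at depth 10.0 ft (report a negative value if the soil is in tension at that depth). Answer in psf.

K_a = (1 − sin φ)/(1 + sin φ) = 0.2756.
σ_a = K_a γ z − 2c√K_a = 0.2756×125.1×10.0 − 2×300×0.5250 = 29.82 psf.

29.8 psf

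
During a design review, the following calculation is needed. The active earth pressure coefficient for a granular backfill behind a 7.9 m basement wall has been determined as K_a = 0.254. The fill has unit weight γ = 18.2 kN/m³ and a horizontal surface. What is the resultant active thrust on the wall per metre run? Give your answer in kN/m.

P = ½ K_a γ H² = 0.5 × 0.254 × 18.2 × 7.9² = 144.3 kN/m.

144 kN/m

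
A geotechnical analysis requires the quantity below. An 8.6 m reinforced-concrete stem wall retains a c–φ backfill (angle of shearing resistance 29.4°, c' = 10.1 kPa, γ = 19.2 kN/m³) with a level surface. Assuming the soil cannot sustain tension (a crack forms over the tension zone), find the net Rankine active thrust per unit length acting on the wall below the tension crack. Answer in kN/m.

K_a = 0.3415; √K_a = 0.5844.
Tension-crack depth z_c = 2c/(γ√K_a) = 2×10.1/(19.2×0.5844) = 1.800 m.
σ_a at base = K_a γ H − 2c√K_a = 0.3415×19.2×8.6 − 2×10.1×0.5844 = 44.58 kPa.
P_a = ½ × 44.58 × (H − z_c) = 0.5×44.58×6.800 = 151.6 kN/m.

152 kN/m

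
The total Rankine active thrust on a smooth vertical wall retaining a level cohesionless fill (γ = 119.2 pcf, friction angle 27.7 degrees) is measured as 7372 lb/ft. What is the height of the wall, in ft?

K_a = 0.3653. P_a = ½ K_a γ H² ⇒ H = √(2P_a/(K_a γ)).
H = √(2×7372/(0.3653×119.2)) = 18.40 ft.

18.4 ft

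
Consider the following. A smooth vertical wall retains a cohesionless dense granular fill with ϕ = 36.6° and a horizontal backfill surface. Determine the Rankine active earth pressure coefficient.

0.253

K_a = (1 − sin φ)/(1 + sin φ) = (1 − sin 36.6°)/(1 + sin 36.6°) = 0.2530.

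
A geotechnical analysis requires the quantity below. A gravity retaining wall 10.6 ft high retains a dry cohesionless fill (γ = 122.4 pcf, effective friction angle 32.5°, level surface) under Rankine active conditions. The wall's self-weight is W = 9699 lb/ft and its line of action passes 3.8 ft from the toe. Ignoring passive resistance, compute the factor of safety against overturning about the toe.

5.04

K_a = tan²(45° − 32.5°/2) = 0.3010.
P_a = ½K_aγH² = 0.5×0.3010×122.4×10.6² = 2070 lb/ft, acting at H/3 = 3.533 ft above the base.
Overturning moment M_o = P_a × H/3 = 2070 × 3.533 = 7313.
Resisting moment M_r = W × 3.8 = 9699 × 3.8 = 36860.
FS_overturning = M_r/M_o = 36860/7313 = 5.040.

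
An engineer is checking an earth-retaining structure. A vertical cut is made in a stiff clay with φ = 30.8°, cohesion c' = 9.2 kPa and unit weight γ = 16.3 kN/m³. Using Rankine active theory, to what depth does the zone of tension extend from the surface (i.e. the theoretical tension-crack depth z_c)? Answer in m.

K_a = tan²(45° − 30.8°/2) = 0.3227; √K_a = 0.5681.
The active pressure is zero where K_a γ z = 2c√K_a, so z_c = 2c/(γ√K_a) = 2×9.2/(16.3×0.5681) = 1.987 m.

1.99 m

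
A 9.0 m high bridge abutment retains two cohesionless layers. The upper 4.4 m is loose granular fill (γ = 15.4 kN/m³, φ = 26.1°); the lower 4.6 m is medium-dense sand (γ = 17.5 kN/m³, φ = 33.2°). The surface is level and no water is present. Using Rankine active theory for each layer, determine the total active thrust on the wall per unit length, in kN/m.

K_a1 = tan²(45°−26.1°/2) = 0.3889; K_a2 = tan²(45°−33.2°/2) = 0.2924.
Layer 1: σ at base = K_a1 γ₁ h₁ = 26.36 kPa; P₁ = ½×26.36×4.4 = 57.98.
Layer 2: σ_v at top = γ₁h₁ = 67.76; σ_h top = K_a2×67.76 = 19.81; σ_h base = K_a2×(67.76+17.5×4.6) = 43.34.
P₂ = ½(19.81+43.34)×4.6 = 145.3. Total P_a = 57.98+145.3 = 203.2 kN/m.

203 kN/m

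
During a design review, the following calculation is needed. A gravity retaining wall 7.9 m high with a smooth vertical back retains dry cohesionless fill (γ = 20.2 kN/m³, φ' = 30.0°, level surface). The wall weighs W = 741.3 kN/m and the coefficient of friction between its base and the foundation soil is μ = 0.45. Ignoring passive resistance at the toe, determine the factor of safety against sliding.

1.59

K_a = tan²(45° − 30.0°/2) = 0.3333.
P_a = ½K_aγH² = 0.5×0.3333×20.2×7.9² = 210.1 kN/m, acting at H/3 = 2.633 m above the base.
FS_sliding = μW / P_a = 0.45×741.3 / 210.1 = 1.588.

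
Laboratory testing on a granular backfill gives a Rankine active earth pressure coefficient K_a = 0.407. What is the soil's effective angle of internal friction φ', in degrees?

K_a = tan²(45° − φ/2) ⇒ 45° − φ/2 = arctan(√0.407) = 32.54°.
φ = 2(45° − 32.54°) = 24.93°.

24.9°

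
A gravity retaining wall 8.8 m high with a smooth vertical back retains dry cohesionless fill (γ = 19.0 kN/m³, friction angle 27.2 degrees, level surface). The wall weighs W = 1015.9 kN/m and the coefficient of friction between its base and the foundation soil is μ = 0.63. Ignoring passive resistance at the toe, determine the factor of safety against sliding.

K_a = tan²(45° − 27.2°/2) = 0.3726.
P_a = ½K_aγH² = 0.5×0.3726×19.0×8.8² = 274.1 kN/m, acting at H/3 = 2.933 m above the base.
FS_sliding = μW / P_a = 0.63×1015.9 / 274.1 = 2.335.

2.33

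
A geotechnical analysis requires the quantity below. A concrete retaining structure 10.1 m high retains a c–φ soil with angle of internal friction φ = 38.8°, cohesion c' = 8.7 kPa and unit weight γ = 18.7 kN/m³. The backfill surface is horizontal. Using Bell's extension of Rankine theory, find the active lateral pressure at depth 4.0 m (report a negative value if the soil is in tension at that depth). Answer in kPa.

K_a = (1 − sin φ)/(1 + sin φ) = 0.2296.
σ_a = K_a γ z − 2c√K_a = 0.2296×18.7×4.0 − 2×8.7×0.4791 = 8.834 kPa.

8.83 kPa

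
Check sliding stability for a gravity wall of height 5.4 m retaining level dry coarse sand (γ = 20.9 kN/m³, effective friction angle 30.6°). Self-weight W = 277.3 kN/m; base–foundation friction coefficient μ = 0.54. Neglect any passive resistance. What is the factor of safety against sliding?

K_a = tan²(45° − 30.6°/2) = 0.3253.
P_a = ½K_aγH² = 0.5×0.3253×20.9×5.4² = 99.14 kN/m, acting at H/3 = 1.800 m above the base.
FS_sliding = μW / P_a = 0.54×277.3 / 99.14 = 1.510.

1.51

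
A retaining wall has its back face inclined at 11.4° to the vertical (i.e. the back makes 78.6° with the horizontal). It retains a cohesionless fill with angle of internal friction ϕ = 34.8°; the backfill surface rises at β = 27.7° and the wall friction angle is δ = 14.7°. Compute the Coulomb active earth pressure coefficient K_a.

K_a = sin²(α+φ) / [sin²α · sin(α−δ) · (1 + √{sin(φ+δ)sin(φ−β) / (sin(α−δ)sin(α+β))})²].
With α = 78.6°, φ = 34.8°, δ = 14.7°, β = 27.7°: K_a = 0.5516.

0.552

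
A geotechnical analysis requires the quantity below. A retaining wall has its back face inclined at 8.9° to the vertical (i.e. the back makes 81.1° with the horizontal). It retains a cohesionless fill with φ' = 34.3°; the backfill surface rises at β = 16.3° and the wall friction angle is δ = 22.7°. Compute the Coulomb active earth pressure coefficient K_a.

0.406

K_a = sin²(α+φ) / [sin²α · sin(α−δ) · (1 + √{sin(φ+δ)sin(φ−β) / (sin(α−δ)sin(α+β))})²].
With α = 81.1°, φ = 34.3°, δ = 22.7°, β = 16.3°: K_a = 0.4065.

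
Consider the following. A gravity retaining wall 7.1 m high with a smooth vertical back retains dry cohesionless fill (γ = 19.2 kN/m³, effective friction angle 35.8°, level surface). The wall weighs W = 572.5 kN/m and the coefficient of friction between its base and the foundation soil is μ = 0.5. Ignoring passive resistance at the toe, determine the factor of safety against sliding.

K_a = tan²(45° − 35.8°/2) = 0.2619.
P_a = ½K_aγH² = 0.5×0.2619×19.2×7.1² = 126.7 kN/m, acting at H/3 = 2.367 m above the base.
FS_sliding = μW / P_a = 0.5×572.5 / 126.7 = 2.259.

2.26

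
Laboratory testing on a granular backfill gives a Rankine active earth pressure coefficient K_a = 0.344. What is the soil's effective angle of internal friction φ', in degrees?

29.2°

K_a = tan²(45° − φ/2) ⇒ 45° − φ/2 = arctan(√0.344) = 30.39°.
φ = 2(45° − 30.39°) = 29.22°.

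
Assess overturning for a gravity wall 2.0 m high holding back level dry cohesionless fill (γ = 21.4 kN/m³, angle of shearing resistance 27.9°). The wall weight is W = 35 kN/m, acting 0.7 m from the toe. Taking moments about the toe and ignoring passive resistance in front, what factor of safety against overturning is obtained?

2.37

K_a = tan²(45° − 27.9°/2) = 0.3625.
P_a = ½K_aγH² = 0.5×0.3625×21.4×2.0² = 15.51 kN/m, acting at H/3 = 0.6667 m above the base.
Overturning moment M_o = P_a × H/3 = 15.51 × 0.6667 = 10.34.
Resisting moment M_r = W × 0.7 = 35 × 0.7 = 24.50.
FS_overturning = M_r/M_o = 24.50/10.34 = 2.369.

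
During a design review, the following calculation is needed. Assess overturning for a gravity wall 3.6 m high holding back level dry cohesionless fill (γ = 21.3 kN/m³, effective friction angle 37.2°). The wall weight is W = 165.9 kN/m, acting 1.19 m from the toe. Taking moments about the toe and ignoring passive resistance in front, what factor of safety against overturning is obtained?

K_a = tan²(45° − 37.2°/2) = 0.2464.
P_a = ½K_aγH² = 0.5×0.2464×21.3×3.6² = 34.01 kN/m, acting at H/3 = 1.200 m above the base.
Overturning moment M_o = P_a × H/3 = 34.01 × 1.200 = 40.81.
Resisting moment M_r = W × 1.19 = 165.9 × 1.19 = 197.4.
FS_overturning = M_r/M_o = 197.4/40.81 = 4.837.

4.84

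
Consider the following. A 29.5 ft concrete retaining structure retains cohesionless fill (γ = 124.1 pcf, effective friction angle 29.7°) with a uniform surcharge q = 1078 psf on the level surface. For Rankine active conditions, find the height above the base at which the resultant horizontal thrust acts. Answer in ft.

11.7 ft

K_a = 0.3374.
Triangular part P₁ = ½K_aγH² = 18220 at H/3 = 9.833 ft; rectangular part P₂ = K_a q H = 10730 at H/2 = 14.75 ft.
ȳ = (P₁·9.833 + P₂·14.75)/(P₁+P₂) = 11.66 ft.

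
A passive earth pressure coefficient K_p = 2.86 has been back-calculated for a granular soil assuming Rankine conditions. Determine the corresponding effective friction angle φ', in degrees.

28.8°

K_p = (1+sin φ)/(1−sin φ) ⇒ sin φ = (K_p − 1)/(K_p + 1) = 0.4819.
φ = arcsin(0.4819) = 28.81°.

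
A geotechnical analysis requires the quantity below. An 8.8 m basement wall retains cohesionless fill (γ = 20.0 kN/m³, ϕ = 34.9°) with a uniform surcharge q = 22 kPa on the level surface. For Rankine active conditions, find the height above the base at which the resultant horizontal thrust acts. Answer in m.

3.23 m

K_a = 0.2721.
Triangular part P₁ = ½K_aγH² = 210.8 at H/3 = 2.933 m; rectangular part P₂ = K_a q H = 52.69 at H/2 = 4.400 m.
ȳ = (P₁·2.933 + P₂·4.400)/(P₁+P₂) = 3.227 m.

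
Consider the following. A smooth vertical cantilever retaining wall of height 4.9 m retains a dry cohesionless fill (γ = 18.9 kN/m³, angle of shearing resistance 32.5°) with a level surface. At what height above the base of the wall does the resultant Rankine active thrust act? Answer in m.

K_a = 0.3010.
The pressure distribution is triangular, so the resultant acts at H/3 above the base = 4.9/3 = 1.633 m.

1.63 m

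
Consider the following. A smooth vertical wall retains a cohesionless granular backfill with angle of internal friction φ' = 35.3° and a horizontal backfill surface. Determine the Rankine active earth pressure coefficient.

K_a = (1 − sin φ)/(1 + sin φ) = (1 − sin 35.3°)/(1 + sin 35.3°) = 0.2675.

0.268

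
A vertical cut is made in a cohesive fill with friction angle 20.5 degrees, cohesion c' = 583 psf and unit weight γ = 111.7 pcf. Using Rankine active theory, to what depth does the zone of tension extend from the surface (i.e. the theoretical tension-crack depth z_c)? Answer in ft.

K_a = tan²(45° − 20.5°/2) = 0.4813; √K_a = 0.6937.
The active pressure is zero where K_a γ z = 2c√K_a, so z_c = 2c/(γ√K_a) = 2×583/(111.7×0.6937) = 15.05 ft.

15.0 ft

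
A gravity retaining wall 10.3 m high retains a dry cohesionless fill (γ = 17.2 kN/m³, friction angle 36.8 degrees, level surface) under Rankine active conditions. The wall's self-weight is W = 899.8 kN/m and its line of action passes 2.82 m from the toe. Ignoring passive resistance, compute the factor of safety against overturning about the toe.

3.23

K_a = tan²(45° − 36.8°/2) = 0.2508.
P_a = ½K_aγH² = 0.5×0.2508×17.2×10.3² = 228.8 kN/m, acting at H/3 = 3.433 m above the base.
Overturning moment M_o = P_a × H/3 = 228.8 × 3.433 = 785.5.
Resisting moment M_r = W × 2.82 = 899.8 × 2.82 = 2537.
FS_overturning = M_r/M_o = 2537/785.5 = 3.230.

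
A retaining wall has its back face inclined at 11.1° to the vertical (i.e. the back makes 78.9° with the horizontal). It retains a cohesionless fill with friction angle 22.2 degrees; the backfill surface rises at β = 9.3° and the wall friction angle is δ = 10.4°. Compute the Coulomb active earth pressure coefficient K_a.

K_a = sin²(α+φ) / [sin²α · sin(α−δ) · (1 + √{sin(φ+δ)sin(φ−β) / (sin(α−δ)sin(α+β))})²].
With α = 78.9°, φ = 22.2°, δ = 10.4°, β = 9.3°: K_a = 0.5814.

0.581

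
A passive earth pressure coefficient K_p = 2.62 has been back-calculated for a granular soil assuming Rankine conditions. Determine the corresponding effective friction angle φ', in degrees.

K_p = (1+sin φ)/(1−sin φ) ⇒ sin φ = (K_p − 1)/(K_p + 1) = 0.4475.
φ = arcsin(0.4475) = 26.58°.

26.6°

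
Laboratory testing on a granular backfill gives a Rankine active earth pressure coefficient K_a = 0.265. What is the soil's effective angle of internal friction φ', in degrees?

K_a = tan²(45° − φ/2) ⇒ 45° − φ/2 = arctan(√0.265) = 27.24°.
φ = 2(45° − 27.24°) = 35.52°.

35.5°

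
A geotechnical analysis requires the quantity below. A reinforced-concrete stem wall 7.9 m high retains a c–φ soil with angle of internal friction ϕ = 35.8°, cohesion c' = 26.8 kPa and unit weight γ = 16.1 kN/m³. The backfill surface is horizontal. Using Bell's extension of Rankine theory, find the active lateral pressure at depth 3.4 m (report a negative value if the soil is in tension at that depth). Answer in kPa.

K_a = (1 − sin φ)/(1 + sin φ) = 0.2619.
σ_a = K_a γ z − 2c√K_a = 0.2619×16.1×3.4 − 2×26.8×0.5117 = -13.09 kPa.

-13.1 kPa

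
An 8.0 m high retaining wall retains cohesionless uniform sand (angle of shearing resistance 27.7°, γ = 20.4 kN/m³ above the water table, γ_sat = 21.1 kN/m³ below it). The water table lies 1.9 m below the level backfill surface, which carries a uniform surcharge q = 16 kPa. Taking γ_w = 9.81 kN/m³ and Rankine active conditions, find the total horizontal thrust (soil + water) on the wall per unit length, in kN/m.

K_a = tan²(45° − φ/2) = 0.3653.
γ' = 21.1 − 9.81 = 11.29 kN/m³. h₂ = H − d_w = 6.1 m.
σ'_h: at surface K_a·q = 5.845; at WT K_a(q+γd_w) = 20.01; at base K_a(q+γd_w+γ'h₂) = 45.17 kPa.
P₁ = ½(5.845+20.01)×1.9 = 24.56; P₂ = ½(20.01+45.17)×6.1 = 198.8; P_w = ½γ_w h₂² = 182.5.
Total = 24.56+198.8+182.5 = 405.8 kN/m.

406 kN/m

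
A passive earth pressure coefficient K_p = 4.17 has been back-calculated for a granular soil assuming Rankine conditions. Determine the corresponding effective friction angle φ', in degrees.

37.8°

K_p = (1+sin φ)/(1−sin φ) ⇒ sin φ = (K_p − 1)/(K_p + 1) = 0.6132.
φ = arcsin(0.6132) = 37.82°.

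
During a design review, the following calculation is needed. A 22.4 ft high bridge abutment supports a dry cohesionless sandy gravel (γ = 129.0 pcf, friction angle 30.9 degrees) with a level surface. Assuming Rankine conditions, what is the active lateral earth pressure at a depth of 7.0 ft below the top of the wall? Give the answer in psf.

290 psf

K_a = (1 − sin φ)/(1 + sin φ) = 0.3214.
σ_h = K_a γ z = 0.3214 × 129.0 × 7.0 = 290.2 psf.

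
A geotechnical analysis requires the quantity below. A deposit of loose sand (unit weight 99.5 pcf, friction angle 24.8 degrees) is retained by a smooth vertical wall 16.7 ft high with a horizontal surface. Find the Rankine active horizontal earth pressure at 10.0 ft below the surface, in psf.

K_a = (1 − sin φ)/(1 + sin φ) = 0.4090.
σ_h = K_a γ z = 0.4090 × 99.5 × 10.0 = 406.9 psf.

407 psf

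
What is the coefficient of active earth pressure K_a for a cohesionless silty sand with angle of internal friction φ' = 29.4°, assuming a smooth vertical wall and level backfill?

K_a = (1 − sin φ)/(1 + sin φ) = (1 − sin 29.4°)/(1 + sin 29.4°) = 0.3415.

0.341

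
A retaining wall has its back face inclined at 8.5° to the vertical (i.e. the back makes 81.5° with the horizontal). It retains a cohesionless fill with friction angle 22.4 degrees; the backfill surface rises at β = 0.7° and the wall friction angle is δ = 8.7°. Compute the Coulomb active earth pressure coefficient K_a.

K_a = sin²(α+φ) / [sin²α · sin(α−δ) · (1 + √{sin(φ+δ)sin(φ−β) / (sin(α−δ)sin(α+β))})²].
With α = 81.5°, φ = 22.4°, δ = 8.7°, β = 0.7°: K_a = 0.4802.

0.480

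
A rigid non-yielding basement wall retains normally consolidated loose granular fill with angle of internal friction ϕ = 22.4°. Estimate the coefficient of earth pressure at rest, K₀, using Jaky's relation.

0.619

K₀ = 1 − sin φ' = 1 − sin 22.4° = 0.6189.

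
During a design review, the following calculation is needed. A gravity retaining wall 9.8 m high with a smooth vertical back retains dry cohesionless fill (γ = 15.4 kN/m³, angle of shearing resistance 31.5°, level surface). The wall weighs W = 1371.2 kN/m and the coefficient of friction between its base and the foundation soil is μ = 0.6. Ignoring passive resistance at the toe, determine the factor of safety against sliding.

K_a = tan²(45° − 31.5°/2) = 0.3136.
P_a = ½K_aγH² = 0.5×0.3136×15.4×9.8² = 231.9 kN/m, acting at H/3 = 3.267 m above the base.
FS_sliding = μW / P_a = 0.6×1371.2 / 231.9 = 3.547.

3.55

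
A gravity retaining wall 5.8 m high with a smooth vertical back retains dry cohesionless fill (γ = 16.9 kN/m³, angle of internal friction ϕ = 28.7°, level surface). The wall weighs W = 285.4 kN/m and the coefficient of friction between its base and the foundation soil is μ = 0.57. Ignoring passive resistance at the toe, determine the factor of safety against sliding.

1.63

K_a = tan²(45° − 28.7°/2) = 0.3511.
P_a = ½K_aγH² = 0.5×0.3511×16.9×5.8² = 99.82 kN/m, acting at H/3 = 1.933 m above the base.
FS_sliding = μW / P_a = 0.57×285.4 / 99.82 = 1.630.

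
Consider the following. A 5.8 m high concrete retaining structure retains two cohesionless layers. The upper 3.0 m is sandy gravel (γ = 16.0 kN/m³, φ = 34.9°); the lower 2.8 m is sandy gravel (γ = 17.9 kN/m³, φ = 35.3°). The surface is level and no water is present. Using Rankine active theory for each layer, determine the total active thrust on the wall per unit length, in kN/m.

74.3 kN/m

K_a1 = tan²(45°−34.9°/2) = 0.2721; K_a2 = tan²(45°−35.3°/2) = 0.2675.
Layer 1: σ at base = K_a1 γ₁ h₁ = 13.06 kPa; P₁ = ½×13.06×3.0 = 19.59.
Layer 2: σ_v at top = γ₁h₁ = 48.00; σ_h top = K_a2×48.00 = 12.84; σ_h base = K_a2×(48.00+17.9×2.8) = 26.25.
P₂ = ½(12.84+26.25)×2.8 = 54.73. Total P_a = 19.59+54.73 = 74.32 kN/m.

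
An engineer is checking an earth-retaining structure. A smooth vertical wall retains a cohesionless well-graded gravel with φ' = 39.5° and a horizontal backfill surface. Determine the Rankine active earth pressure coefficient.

0.222

K_a = tan²(45° − φ/2) = tan²(25.25°) = 0.2224.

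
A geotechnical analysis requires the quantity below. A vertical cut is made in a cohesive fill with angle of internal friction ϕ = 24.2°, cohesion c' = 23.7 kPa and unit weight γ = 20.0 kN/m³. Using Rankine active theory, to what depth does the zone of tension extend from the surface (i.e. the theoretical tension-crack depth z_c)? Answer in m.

K_a = tan²(45° − 24.2°/2) = 0.4185; √K_a = 0.6469.
The active pressure is zero where K_a γ z = 2c√K_a, so z_c = 2c/(γ√K_a) = 2×23.7/(20.0×0.6469) = 3.663 m.

3.66 m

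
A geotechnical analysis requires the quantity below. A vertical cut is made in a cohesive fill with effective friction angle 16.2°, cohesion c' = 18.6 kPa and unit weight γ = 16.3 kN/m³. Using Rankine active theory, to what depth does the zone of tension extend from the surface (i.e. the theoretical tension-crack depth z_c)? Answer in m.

K_a = tan²(45° − 16.2°/2) = 0.5637; √K_a = 0.7508.
The active pressure is zero where K_a γ z = 2c√K_a, so z_c = 2c/(γ√K_a) = 2×18.6/(16.3×0.7508) = 3.040 m.

3.04 m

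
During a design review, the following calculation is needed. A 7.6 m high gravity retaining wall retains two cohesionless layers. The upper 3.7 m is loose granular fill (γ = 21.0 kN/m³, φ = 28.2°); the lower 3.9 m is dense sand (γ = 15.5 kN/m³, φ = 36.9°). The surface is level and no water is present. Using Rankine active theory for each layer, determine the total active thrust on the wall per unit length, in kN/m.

157 kN/m

K_a1 = tan²(45°−28.2°/2) = 0.3582; K_a2 = tan²(45°−36.9°/2) = 0.2497.
Layer 1: σ at base = K_a1 γ₁ h₁ = 27.83 kPa; P₁ = ½×27.83×3.7 = 51.49.
Layer 2: σ_v at top = γ₁h₁ = 77.70; σ_h top = K_a2×77.70 = 19.40; σ_h base = K_a2×(77.70+15.5×3.9) = 34.49.
P₂ = ½(19.40+34.49)×3.9 = 105.1. Total P_a = 51.49+105.1 = 156.6 kN/m.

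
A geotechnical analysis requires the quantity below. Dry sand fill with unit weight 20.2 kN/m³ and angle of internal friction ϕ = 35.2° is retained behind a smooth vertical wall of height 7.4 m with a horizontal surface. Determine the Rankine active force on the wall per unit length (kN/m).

K_a = tan²(45° − φ/2) = 0.2687.
P_a = ½ K_a γ H² = 0.5 × 0.2687 × 20.2 × 7.4² = 148.6 kN/m.

149 kN/m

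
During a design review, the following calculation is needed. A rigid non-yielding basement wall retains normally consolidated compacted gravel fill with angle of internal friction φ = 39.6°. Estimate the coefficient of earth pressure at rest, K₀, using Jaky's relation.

0.363

K₀ = 1 − sin φ' = 1 − sin 39.6° = 0.3626.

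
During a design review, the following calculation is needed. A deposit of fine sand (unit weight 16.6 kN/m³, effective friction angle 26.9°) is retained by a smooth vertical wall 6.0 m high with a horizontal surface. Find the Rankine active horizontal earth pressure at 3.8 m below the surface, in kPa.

23.8 kPa

K_a = (1 − sin φ)/(1 + sin φ) = 0.3770.
σ_h = K_a γ z = 0.3770 × 16.6 × 3.8 = 23.78 kPa.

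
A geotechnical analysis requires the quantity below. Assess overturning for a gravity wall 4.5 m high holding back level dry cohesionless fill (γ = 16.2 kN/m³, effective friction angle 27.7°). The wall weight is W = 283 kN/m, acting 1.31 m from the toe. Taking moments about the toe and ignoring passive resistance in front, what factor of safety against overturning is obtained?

4.12

K_a = tan²(45° − 27.7°/2) = 0.3653.
P_a = ½K_aγH² = 0.5×0.3653×16.2×4.5² = 59.92 kN/m, acting at H/3 = 1.500 m above the base.
Overturning moment M_o = P_a × H/3 = 59.92 × 1.500 = 89.89.
Resisting moment M_r = W × 1.31 = 283 × 1.31 = 370.7.
FS_overturning = M_r/M_o = 370.7/89.89 = 4.124.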